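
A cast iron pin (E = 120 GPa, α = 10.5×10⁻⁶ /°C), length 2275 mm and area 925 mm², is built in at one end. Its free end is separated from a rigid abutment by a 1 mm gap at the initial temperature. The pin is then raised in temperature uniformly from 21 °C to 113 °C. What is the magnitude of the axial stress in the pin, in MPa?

Free thermal elongation = αΔT L = 10.5×10⁻⁶ × 92 × 2275 = 2.198 mm.
The gap closes (δ_free > 1 mm) and the wall then resists a further 2.198 − 1 = 1.198 mm of expansion.
So σ = E(δ_free − g)/L = 120×10³ × 1.198/2275 = 63.17 MPa.

σ ≈ 63.2 MPa (compressive)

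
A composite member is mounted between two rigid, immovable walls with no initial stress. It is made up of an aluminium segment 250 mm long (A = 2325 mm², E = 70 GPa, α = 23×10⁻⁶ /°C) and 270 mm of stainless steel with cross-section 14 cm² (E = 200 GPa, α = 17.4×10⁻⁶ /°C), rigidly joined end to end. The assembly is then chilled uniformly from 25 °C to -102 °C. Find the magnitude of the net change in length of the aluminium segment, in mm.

|ΔL| ≈ 0.0849 mm

If the supports were absent, the total length change would be Σ αᵢΔT Lᵢ = 23×10⁻⁶×127×250 + 17.4×10⁻⁶×127×270 = 1.327 mm.
Since the ends are fixed, an axial force P builds up, equal in every segment, with P · Σ Lᵢ/(AᵢEᵢ) = δ_free.
Σ Lᵢ/(AᵢEᵢ) = 250/(2325×70×10³) + 270/(1400×200×10³) = 2.5×10⁻⁶ mm/N.
P = 1.327 / 2.5×10⁻⁶ = 530700 N = 530.7 kN, tensile.
For the aluminium segment, free thermal change = 23×10⁻⁶×127×250 = 0.7302 mm and elastic change from P = 530700×250/(2325×70×10³) = 0.8152 mm; these oppose, so the net change is 0.0849 mm (segment lengthens).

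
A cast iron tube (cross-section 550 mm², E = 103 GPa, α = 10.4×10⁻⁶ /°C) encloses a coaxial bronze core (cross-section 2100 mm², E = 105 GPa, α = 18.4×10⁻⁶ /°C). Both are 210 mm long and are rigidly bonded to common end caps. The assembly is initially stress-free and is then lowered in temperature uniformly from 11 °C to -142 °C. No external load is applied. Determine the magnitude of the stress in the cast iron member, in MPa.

σ ≈ 100 MPa (compressive)

Both members must finish at the same length. With the larger α, the bronze tends to over-contract; the plates restrain it, putting the bronze in tension and the cast iron in compression. With no external load the two internal forces are equal and opposite, magnitude P.
Setting the final lengths equal and cancelling L: (α₁ − α₂)ΔT = P/(A₁E₁) + P/(A₂E₂).
|α₁ − α₂|·ΔT = 8×10⁻⁶ × 153 = 0.001224.
1/(A₁E₁) + 1/(A₂E₂) = 1/(550×103×10³) + 1/(2100×105×10³) = 2.219×10⁻⁸ N⁻¹.
So P = 0.001224 / 2.219×10⁻⁸ = 55.17 kN.
σ_{cast iron} = P/A₁ = 55170/550 = 100.3 MPa, compressive.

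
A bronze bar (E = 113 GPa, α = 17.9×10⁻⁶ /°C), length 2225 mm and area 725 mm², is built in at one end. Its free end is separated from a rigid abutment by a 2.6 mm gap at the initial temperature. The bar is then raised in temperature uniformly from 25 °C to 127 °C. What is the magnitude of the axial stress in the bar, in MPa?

σ ≈ 74.3 MPa (compressive)

Unrestrained expansion: δ_free = αΔT L = 17.9×10⁻⁶ × 102 × 2225 = 4.062 mm.
After closing the 2.6 mm clearance, 4.062 − 2.6 = 1.462 mm of expansion remains to be suppressed by the wall.
So σ = E(δ_free − g)/L = 113×10³ × 1.462/2225 = 74.27 MPa.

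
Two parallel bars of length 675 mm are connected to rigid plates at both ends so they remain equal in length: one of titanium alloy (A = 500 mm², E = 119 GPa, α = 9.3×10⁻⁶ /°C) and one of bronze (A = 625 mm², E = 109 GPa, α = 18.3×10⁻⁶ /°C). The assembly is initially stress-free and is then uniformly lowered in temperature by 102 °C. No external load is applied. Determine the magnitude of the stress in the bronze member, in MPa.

The bronze has the larger α, so on cooling it would change length more than the titanium alloy if both were free. The rigid plates force a common final length, so the bronze is put into tension and the titanium alloy into compression, with equal and opposite forces P (no external load).
Compatibility of the two members (thermal + elastic change equal): (α₁ − α₂)ΔT = P·[1/(A₁E₁) + 1/(A₂E₂)].
|α₁ − α₂|·ΔT = 9×10⁻⁶ × 102 = 0.000918.
1/(A₁E₁) + 1/(A₂E₂) = 1/(500×119×10³) + 1/(625×109×10³) = 3.149×10⁻⁸ N⁻¹.
P = 0.000918 / 3.149×10⁻⁸ = 29160 N = 29.16 kN.
σ_{bronze} = P/A₂ = 29160/625 = 46.65 MPa, tensile.

σ ≈ 46.6 MPa (tensile)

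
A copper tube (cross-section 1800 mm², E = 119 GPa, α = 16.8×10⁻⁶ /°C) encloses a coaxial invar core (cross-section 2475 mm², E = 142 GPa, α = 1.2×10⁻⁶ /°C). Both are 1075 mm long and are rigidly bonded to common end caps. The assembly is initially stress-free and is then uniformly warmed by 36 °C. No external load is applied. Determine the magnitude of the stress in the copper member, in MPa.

σ ≈ 41.5 MPa (compressive)

The copper has the larger α, so on heating it would change length more than the invar if both were free. The rigid plates force a common final length, so the copper is put into compression and the invar into tension, with equal and opposite forces P (no external load).
Equating the net (thermal + elastic) strains gives |α₁ − α₂|·ΔT = P·[1/(A₁E₁) + 1/(A₂E₂)].
|α₁ − α₂|·ΔT = 15.6×10⁻⁶ × 36 = 0.0005616.
1/(A₁E₁) + 1/(A₂E₂) = 1/(1800×119×10³) + 1/(2475×142×10³) = 7.514×10⁻⁹ N⁻¹.
P = 0.0005616 / 7.514×10⁻⁹ = 74740 N = 74.74 kN.
σ_{copper} = P/A₁ = 74740/1800 = 41.52 MPa, compressive.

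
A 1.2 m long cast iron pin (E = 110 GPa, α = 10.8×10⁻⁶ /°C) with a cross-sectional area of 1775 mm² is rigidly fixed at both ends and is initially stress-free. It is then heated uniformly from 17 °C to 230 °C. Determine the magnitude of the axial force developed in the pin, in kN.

The ends cannot move, so σ = EαΔT = 110×10³ × 10.8×10⁻⁶ × 213 = 253 MPa.
Then P = σA = 253 × 1775 mm² = 449.2 kN, compressive.

P ≈ 449 kN (compressive)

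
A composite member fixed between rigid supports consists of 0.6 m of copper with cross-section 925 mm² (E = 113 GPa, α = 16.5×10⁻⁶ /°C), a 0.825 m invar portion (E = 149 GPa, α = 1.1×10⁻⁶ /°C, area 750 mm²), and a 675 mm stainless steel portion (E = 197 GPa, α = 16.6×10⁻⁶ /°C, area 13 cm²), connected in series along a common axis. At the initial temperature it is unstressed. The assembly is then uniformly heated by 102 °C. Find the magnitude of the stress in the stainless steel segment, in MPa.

Free thermal expansion of the whole bar: Σ αᵢΔT Lᵢ = 16.5×10⁻⁶×102×600 + 1.1×10⁻⁶×102×825 + 16.6×10⁻⁶×102×675 = 2.245 mm.
The walls prevent any net length change, so an axial force P (same in every segment) develops. Compatibility: P · Σ Lᵢ/(AᵢEᵢ) = δ_free.
The series flexibility is Σ Lᵢ/(AᵢEᵢ) = 600/(925×113×10³) + 825/(750×149×10³) + 675/(1300×197×10³) = 1.576×10⁻⁵ mm/N.
Hence P = δ_free / Σ(L/AE) = 2.245/1.576×10⁻⁵ = 142.5 kN (compressive).
σ_{stainless steel} = P / A = 142500 / 1300 = 109.6 MPa.

σ ≈ 110 MPa (compressive)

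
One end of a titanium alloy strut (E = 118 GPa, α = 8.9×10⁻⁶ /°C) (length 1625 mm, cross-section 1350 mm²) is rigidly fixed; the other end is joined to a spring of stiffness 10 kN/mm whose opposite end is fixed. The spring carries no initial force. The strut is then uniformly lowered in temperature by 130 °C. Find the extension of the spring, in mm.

If the spring were absent the strut would shorten by αΔT L = 8.9×10⁻⁶ × 130 × 1625 = 1.88 mm.
With a force P in the spring, the elastic change of the strut is PL/(AE) and that of the spring is P/k; compatibility requires their sum to equal δ_free.
So P = δ_free / [L/(AE) + 1/k] = 1.88 / [ 1625/(1350×118×10³) + 1/(10×10³) ].
P = 1.88 / 0.0001102 = 17060 N.
Spring extension = P/k = 17060/(10×10³) = 1.706 mm.

δ ≈ 1.71 mm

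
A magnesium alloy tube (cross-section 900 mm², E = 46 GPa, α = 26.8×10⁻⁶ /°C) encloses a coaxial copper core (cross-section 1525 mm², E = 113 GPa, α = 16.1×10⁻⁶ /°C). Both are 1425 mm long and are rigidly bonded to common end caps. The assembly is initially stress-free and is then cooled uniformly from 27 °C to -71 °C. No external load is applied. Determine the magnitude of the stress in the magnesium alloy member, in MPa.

The magnesium alloy has the larger α, so on cooling it would change length more than the copper if both were free. The rigid plates force a common final length, so the magnesium alloy is put into tension and the copper into compression, with equal and opposite forces P (no external load).
Equating the net (thermal + elastic) strains gives |α₁ − α₂|·ΔT = P·[1/(A₁E₁) + 1/(A₂E₂)].
|α₁ − α₂|·ΔT = 10.7×10⁻⁶ × 98 = 0.001049.
1/(A₁E₁) + 1/(A₂E₂) = 1/(900×46×10³) + 1/(1525×113×10³) = 2.996×10⁻⁸ N⁻¹.
P = 0.001049 / 2.996×10⁻⁸ = 35000 N = 35 kN.
σ_{magnesium alloy} = P/A₁ = 35000/900 = 38.89 MPa, tensile.

σ ≈ 38.9 MPa (tensile)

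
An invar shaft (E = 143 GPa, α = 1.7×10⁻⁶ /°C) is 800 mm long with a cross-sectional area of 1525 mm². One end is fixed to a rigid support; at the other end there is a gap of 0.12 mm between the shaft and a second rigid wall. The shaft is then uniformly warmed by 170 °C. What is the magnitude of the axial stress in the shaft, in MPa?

If the wall were absent the shaft would grow by αΔT L = 1.7×10⁻⁶ × 170 × 800 = 0.2312 mm.
The gap closes (δ_free > 0.12 mm) and the wall then resists a further 0.2312 − 0.12 = 0.1112 mm of expansion.
So σ = E(δ_free − g)/L = 143×10³ × 0.1112/800 = 19.88 MPa.

σ ≈ 19.9 MPa (compressive)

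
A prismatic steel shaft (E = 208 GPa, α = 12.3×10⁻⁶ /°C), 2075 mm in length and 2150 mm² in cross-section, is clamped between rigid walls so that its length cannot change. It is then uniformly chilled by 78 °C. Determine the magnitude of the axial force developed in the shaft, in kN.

P ≈ 429 kN (tensile)

With zero net strain, σ = E·αΔT = 208 GPa × 12.3×10⁻⁶ × 78 = 199.6 MPa.
Then P = σA = 199.6 × 2150 mm² = 429 kN, tensile.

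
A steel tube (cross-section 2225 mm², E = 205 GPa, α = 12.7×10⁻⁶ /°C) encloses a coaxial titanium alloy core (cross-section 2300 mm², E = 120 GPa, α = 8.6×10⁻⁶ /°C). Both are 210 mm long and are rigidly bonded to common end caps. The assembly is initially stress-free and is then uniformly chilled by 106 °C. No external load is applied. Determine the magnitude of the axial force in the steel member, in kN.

Both members must finish at the same length. With the larger α, the steel tends to over-contract; the plates restrain it, putting the steel in tension and the titanium alloy in compression. With no external load the two internal forces are equal and opposite, magnitude P.
Compatibility of the two members (thermal + elastic change equal): (α₁ − α₂)ΔT = P·[1/(A₁E₁) + 1/(A₂E₂)].
|α₁ − α₂|·ΔT = 4.1×10⁻⁶ × 106 = 0.0004346.
1/(A₁E₁) + 1/(A₂E₂) = 1/(2225×205×10³) + 1/(2300×120×10³) = 5.816×10⁻⁹ N⁻¹.
So P = 0.0004346 / 5.816×10⁻⁹ = 74.73 kN.

P ≈ 74.7 kN (tensile in the steel)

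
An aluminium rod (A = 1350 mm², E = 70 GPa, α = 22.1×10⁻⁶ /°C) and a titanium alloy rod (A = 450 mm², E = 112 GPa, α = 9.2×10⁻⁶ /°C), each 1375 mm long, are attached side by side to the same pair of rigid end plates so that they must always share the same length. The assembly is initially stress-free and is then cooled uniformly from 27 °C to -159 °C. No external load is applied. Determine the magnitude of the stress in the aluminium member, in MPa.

σ ≈ 58.4 MPa (tensile)

Both members must finish at the same length. With the larger α, the aluminium tends to over-contract; the plates restrain it, putting the aluminium in tension and the titanium alloy in compression. With no external load the two internal forces are equal and opposite, magnitude P.
Setting the final lengths equal and cancelling L: (α₁ − α₂)ΔT = P/(A₁E₁) + P/(A₂E₂).
|α₁ − α₂|·ΔT = 12.9×10⁻⁶ × 186 = 0.002399.
1/(A₁E₁) + 1/(A₂E₂) = 1/(1350×70×10³) + 1/(450×112×10³) = 3.042×10⁻⁸ N⁻¹.
P = 0.002399 / 3.042×10⁻⁸ = 78870 N = 78.87 kN.
σ_{aluminium} = P/A₁ = 78870/1350 = 58.42 MPa, tensile.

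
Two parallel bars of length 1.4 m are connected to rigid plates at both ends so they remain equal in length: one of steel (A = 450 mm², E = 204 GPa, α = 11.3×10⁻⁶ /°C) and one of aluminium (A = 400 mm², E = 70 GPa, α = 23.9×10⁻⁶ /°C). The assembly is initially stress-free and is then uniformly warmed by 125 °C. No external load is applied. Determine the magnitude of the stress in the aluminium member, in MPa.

Both members must finish at the same length. With the larger α, the aluminium tends to over-expand; the plates restrain it, putting the aluminium in compression and the steel in tension. With no external load the two internal forces are equal and opposite, magnitude P.
Equating the net (thermal + elastic) strains gives |α₁ − α₂|·ΔT = P·[1/(A₁E₁) + 1/(A₂E₂)].
|α₁ − α₂|·ΔT = 12.6×10⁻⁶ × 125 = 0.001575.
1/(A₁E₁) + 1/(A₂E₂) = 1/(450×204×10³) + 1/(400×70×10³) = 4.661×10⁻⁸ N⁻¹.
P = 0.001575 / 4.661×10⁻⁸ = 33790 N = 33.79 kN.
σ_{aluminium} = P/A₂ = 33790/400 = 84.48 MPa, compressive.

σ ≈ 84.5 MPa (compressive)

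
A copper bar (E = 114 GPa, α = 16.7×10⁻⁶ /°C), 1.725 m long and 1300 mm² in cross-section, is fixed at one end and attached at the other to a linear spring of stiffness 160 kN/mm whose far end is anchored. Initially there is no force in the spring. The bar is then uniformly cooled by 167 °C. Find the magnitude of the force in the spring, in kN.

The unrestrained thermal change is αΔT L = 16.7×10⁻⁶ × 167 × 1725 = 4.811 mm.
With a force P in the spring, the elastic change of the bar is PL/(AE) and that of the spring is P/k; compatibility requires their sum to equal δ_free.
P [ L/(AE) + 1/k ] = δ_free → P [ 1725/(1300×114×10³) + 1/(160×10³) ] = 4.811.
P = 4.811 / 1.789×10⁻⁵ = 268900 N.

P ≈ 269 kN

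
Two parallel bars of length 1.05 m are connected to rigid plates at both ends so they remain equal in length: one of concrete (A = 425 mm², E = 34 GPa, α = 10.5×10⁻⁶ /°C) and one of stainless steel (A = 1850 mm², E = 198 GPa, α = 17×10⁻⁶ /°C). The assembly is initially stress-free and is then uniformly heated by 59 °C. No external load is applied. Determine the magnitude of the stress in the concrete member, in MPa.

σ ≈ 12.5 MPa (tensile)

The stainless steel has the larger α, so on heating it would change length more than the concrete if both were free. The rigid plates force a common final length, so the stainless steel is put into compression and the concrete into tension, with equal and opposite forces P (no external load).
Equating the net (thermal + elastic) strains gives |α₁ − α₂|·ΔT = P·[1/(A₁E₁) + 1/(A₂E₂)].
|α₁ − α₂|·ΔT = 6.5×10⁻⁶ × 59 = 0.0003835.
1/(A₁E₁) + 1/(A₂E₂) = 1/(425×34×10³) + 1/(1850×198×10³) = 7.193×10⁻⁸ N⁻¹.
So P = 0.0003835 / 7.193×10⁻⁸ = 5.331 kN.
σ_{concrete} = P/A₁ = 5331/425 = 12.54 MPa, tensile.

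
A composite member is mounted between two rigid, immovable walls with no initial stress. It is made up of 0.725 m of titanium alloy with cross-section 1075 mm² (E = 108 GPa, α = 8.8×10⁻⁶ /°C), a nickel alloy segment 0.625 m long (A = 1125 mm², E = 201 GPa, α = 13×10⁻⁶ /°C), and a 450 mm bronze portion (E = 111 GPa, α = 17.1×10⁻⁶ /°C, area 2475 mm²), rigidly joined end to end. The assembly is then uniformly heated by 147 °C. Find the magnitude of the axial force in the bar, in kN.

P ≈ 307 kN (compressive)

If the supports were absent, the total length change would be Σ αᵢΔT Lᵢ = 8.8×10⁻⁶×147×725 + 13×10⁻⁶×147×625 + 17.1×10⁻⁶×147×450 = 3.263 mm.
The rigid supports impose zero overall length change; the single axial force P common to all segments must satisfy P Σ Lᵢ/(AᵢEᵢ) = δ_free.
The series flexibility is Σ Lᵢ/(AᵢEᵢ) = 725/(1075×108×10³) + 625/(1125×201×10³) + 450/(2475×111×10³) = 1.065×10⁻⁵ mm/N.
So P = 3.263 / 1.065×10⁻⁵ = 306.5 kN, compressive.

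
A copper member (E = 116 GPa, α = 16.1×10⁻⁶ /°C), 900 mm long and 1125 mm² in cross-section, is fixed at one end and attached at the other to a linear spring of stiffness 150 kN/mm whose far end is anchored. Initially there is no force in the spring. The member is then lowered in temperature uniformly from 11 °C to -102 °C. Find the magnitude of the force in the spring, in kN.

P ≈ 121 kN

The unrestrained thermal change is αΔT L = 16.1×10⁻⁶ × 113 × 900 = 1.637 mm.
With a force P in the spring, the elastic change of the member is PL/(AE) and that of the spring is P/k; compatibility requires their sum to equal δ_free.
P [ L/(AE) + 1/k ] = δ_free → P [ 900/(1125×116×10³) + 1/(150×10³) ] = 1.637.
P = 1.637 / 1.356×10⁻⁵ = 120700 N.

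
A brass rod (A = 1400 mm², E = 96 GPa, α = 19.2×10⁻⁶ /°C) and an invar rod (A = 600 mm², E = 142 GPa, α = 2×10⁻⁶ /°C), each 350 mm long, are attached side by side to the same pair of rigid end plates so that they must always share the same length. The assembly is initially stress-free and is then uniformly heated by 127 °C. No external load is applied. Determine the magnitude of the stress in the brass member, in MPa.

Equilibrium of a rigid end plate with no external load gives equal and opposite internal forces ±P in the two members. Since α_{brass} > α_{invar}, heating drives the brass into compression and the invar into tension.
Setting the final lengths equal and cancelling L: (α₁ − α₂)ΔT = P/(A₁E₁) + P/(A₂E₂).
|α₁ − α₂|·ΔT = 17.2×10⁻⁶ × 127 = 0.002184.
1/(A₁E₁) + 1/(A₂E₂) = 1/(1400×96×10³) + 1/(600×142×10³) = 1.918×10⁻⁸ N⁻¹.
So P = 0.002184 / 1.918×10⁻⁸ = 113.9 kN.
σ_{brass} = P/A₁ = 113900/1400 = 81.36 MPa, compressive.

σ ≈ 81.4 MPa (compressive)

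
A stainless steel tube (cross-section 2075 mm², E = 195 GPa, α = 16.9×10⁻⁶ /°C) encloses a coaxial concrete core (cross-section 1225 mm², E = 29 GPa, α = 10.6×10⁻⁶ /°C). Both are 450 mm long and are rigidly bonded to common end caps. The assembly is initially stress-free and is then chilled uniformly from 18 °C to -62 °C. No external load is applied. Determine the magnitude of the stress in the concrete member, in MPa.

σ ≈ 13.4 MPa (compressive)

Equilibrium of a rigid end plate with no external load gives equal and opposite internal forces ±P in the two members. Since α_{stainless steel} > α_{concrete}, cooling drives the stainless steel into tension and the concrete into compression.
Setting the final lengths equal and cancelling L: (α₁ − α₂)ΔT = P/(A₁E₁) + P/(A₂E₂).
|α₁ − α₂|·ΔT = 6.3×10⁻⁶ × 80 = 0.000504.
1/(A₁E₁) + 1/(A₂E₂) = 1/(2075×195×10³) + 1/(1225×29×10³) = 3.062×10⁻⁸ N⁻¹.
P = 0.000504 / 3.062×10⁻⁸ = 16460 N = 16.46 kN.
σ_{concrete} = P/A₂ = 16460/1225 = 13.44 MPa, compressive.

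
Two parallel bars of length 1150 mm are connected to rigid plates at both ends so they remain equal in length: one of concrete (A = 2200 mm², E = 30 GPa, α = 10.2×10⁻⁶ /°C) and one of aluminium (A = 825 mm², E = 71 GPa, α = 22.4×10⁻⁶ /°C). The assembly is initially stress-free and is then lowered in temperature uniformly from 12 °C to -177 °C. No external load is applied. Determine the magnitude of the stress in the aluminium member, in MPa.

The aluminium has the larger α, so on cooling it would change length more than the concrete if both were free. The rigid plates force a common final length, so the aluminium is put into tension and the concrete into compression, with equal and opposite forces P (no external load).
Setting the final lengths equal and cancelling L: (α₁ − α₂)ΔT = P/(A₁E₁) + P/(A₂E₂).
|α₁ − α₂|·ΔT = 12.2×10⁻⁶ × 189 = 0.002306.
1/(A₁E₁) + 1/(A₂E₂) = 1/(2200×30×10³) + 1/(825×71×10³) = 3.222×10⁻⁸ N⁻¹.
So P = 0.002306 / 3.222×10⁻⁸ = 71.56 kN.
σ_{aluminium} = P/A₂ = 71560/825 = 86.73 MPa, tensile.

σ ≈ 86.7 MPa (tensile)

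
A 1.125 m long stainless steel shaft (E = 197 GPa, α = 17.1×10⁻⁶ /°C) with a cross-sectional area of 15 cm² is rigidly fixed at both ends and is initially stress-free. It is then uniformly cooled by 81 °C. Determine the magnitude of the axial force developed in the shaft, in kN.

P ≈ 409 kN (tensile)

Full restraint means ε = 0, so the stress is σ = EαΔT = 197×10³ × 17.1×10⁻⁶ × 81 = 272.9 MPa.
Axial force P = σA = 272.9 × 1500 = 409300 N = 409.3 kN, tensile.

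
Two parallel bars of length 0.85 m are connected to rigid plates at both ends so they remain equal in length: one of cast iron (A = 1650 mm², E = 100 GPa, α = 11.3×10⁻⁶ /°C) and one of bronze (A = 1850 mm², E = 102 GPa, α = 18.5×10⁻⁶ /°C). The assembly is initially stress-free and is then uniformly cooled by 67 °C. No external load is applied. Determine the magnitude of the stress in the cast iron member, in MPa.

σ ≈ 25.7 MPa (compressive)

The bronze has the larger α, so on cooling it would change length more than the cast iron if both were free. The rigid plates force a common final length, so the bronze is put into tension and the cast iron into compression, with equal and opposite forces P (no external load).
Equating the net (thermal + elastic) strains gives |α₁ − α₂|·ΔT = P·[1/(A₁E₁) + 1/(A₂E₂)].
|α₁ − α₂|·ΔT = 7.2×10⁻⁶ × 67 = 0.0004824.
1/(A₁E₁) + 1/(A₂E₂) = 1/(1650×100×10³) + 1/(1850×102×10³) = 1.136×10⁻⁸ N⁻¹.
So P = 0.0004824 / 1.136×10⁻⁸ = 42.46 kN.
σ_{cast iron} = P/A₁ = 42460/1650 = 25.74 MPa, compressive.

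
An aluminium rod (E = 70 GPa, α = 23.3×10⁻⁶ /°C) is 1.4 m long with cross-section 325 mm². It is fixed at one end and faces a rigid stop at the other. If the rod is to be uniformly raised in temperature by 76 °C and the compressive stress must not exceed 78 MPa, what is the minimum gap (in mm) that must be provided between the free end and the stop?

Free expansion if unrestrained: δ_free = αΔT L = 23.3×10⁻⁶ × 76 × 1400 = 2.479 mm.
At the allowable stress the elastic shortening the wall may impose is σL/E = 78 × 1400 / (70×10³) = 1.56 mm.
The gap must absorb the remainder: g_min = 2.479 − 1.56 = 0.9191 mm.

g ≈ 0.919 mm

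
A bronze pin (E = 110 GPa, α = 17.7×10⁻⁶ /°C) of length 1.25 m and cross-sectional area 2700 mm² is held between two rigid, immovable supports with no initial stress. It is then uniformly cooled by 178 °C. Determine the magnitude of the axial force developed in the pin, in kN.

P ≈ 936 kN (tensile)

The ends cannot move, so σ = EαΔT = 110×10³ × 17.7×10⁻⁶ × 178 = 346.6 MPa.
Then P = σA = 346.6 × 2700 mm² = 935.7 kN, tensile.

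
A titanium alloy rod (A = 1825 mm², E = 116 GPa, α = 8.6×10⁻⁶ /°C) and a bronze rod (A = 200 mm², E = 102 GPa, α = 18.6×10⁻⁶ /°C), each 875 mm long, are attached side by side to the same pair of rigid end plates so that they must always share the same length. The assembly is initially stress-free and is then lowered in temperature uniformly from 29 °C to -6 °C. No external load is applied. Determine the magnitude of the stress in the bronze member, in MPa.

σ ≈ 32.6 MPa (tensile)

Both members must finish at the same length. With the larger α, the bronze tends to over-contract; the plates restrain it, putting the bronze in tension and the titanium alloy in compression. With no external load the two internal forces are equal and opposite, magnitude P.
Equating the net (thermal + elastic) strains gives |α₁ − α₂|·ΔT = P·[1/(A₁E₁) + 1/(A₂E₂)].
|α₁ − α₂|·ΔT = 10×10⁻⁶ × 35 = 0.00035.
1/(A₁E₁) + 1/(A₂E₂) = 1/(1825×116×10³) + 1/(200×102×10³) = 5.374×10⁻⁸ N⁻¹.
So P = 0.00035 / 5.374×10⁻⁸ = 6.512 kN.
σ_{bronze} = P/A₂ = 6512/200 = 32.56 MPa, tensile.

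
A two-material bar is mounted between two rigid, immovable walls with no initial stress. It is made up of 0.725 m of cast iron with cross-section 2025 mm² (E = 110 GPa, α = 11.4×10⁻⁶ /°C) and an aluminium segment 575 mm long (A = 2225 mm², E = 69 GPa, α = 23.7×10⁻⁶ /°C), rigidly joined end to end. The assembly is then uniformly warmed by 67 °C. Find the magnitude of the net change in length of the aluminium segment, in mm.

|ΔL| ≈ 0.128 mm

If the supports were absent, the total length change would be Σ αᵢΔT Lᵢ = 11.4×10⁻⁶×67×725 + 23.7×10⁻⁶×67×575 = 1.467 mm.
The walls prevent any net length change, so an axial force P (same in every segment) develops. Compatibility: P · Σ Lᵢ/(AᵢEᵢ) = δ_free.
Σ Lᵢ/(AᵢEᵢ) = 725/(2025×110×10³) + 575/(2225×69×10³) = 7×10⁻⁶ mm/N.
So P = 1.467 / 7×10⁻⁶ = 209.5 kN, compressive.
For the aluminium segment, free thermal change = 23.7×10⁻⁶×67×575 = 0.913 mm and elastic change from P = 209500×575/(2225×69×10³) = 0.7848 mm; these oppose, so the net change is 0.128 mm (segment lengthens).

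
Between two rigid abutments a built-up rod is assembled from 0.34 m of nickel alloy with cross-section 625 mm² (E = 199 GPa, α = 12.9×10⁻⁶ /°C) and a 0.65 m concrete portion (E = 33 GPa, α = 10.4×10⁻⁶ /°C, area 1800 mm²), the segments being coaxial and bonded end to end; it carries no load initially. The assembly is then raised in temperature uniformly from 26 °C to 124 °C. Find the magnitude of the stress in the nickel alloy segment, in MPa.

If the supports were absent, the total length change would be Σ αᵢΔT Lᵢ = 12.9×10⁻⁶×98×340 + 10.4×10⁻⁶×98×650 = 1.092 mm.
The rigid supports impose zero overall length change; the single axial force P common to all segments must satisfy P Σ Lᵢ/(AᵢEᵢ) = δ_free.
The series flexibility is Σ Lᵢ/(AᵢEᵢ) = 340/(625×199×10³) + 650/(1800×33×10³) = 1.368×10⁻⁵ mm/N.
P = 1.092 / 1.368×10⁻⁵ = 79870 N = 79.87 kN, compressive.
σ_{nickel alloy} = P / A = 79870 / 625 = 127.8 MPa.

σ ≈ 128 MPa (compressive)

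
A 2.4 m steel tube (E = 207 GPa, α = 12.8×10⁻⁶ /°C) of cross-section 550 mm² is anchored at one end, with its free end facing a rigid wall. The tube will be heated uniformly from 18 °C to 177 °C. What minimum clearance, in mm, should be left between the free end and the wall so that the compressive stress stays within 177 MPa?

Free expansion if unrestrained: δ_free = αΔT L = 12.8×10⁻⁶ × 159 × 2400 = 4.884 mm.
A stress of 177 MPa corresponds to the wall pushing the tube back by σL/E = 177×2400/(207×10³) = 2.052 mm.
The gap must absorb the remainder: g_min = 4.884 − 2.052 = 2.832 mm.

g ≈ 2.83 mm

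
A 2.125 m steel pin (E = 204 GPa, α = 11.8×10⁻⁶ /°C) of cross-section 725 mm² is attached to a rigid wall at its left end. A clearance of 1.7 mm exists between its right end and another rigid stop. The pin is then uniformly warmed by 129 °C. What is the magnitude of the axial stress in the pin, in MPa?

Unrestrained expansion: δ_free = αΔT L = 11.8×10⁻⁶ × 129 × 2125 = 3.235 mm.
After closing the 1.7 mm clearance, 3.235 − 1.7 = 1.535 mm of expansion remains to be suppressed by the wall.
That suppressed elongation corresponds to σ = E·Δ/L = 204×10³ × 1.535/2125 = 147.3 MPa.

σ ≈ 147 MPa (compressive)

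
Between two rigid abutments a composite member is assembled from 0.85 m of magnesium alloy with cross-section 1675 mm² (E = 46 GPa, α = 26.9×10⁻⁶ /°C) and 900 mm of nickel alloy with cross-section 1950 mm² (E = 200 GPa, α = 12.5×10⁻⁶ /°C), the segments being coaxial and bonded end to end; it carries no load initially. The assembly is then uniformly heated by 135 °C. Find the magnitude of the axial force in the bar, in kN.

If the supports were absent, the total length change would be Σ αᵢΔT Lᵢ = 26.9×10⁻⁶×135×850 + 12.5×10⁻⁶×135×900 = 4.606 mm.
The walls prevent any net length change, so an axial force P (same in every segment) develops. Compatibility: P · Σ Lᵢ/(AᵢEᵢ) = δ_free.
Σ Lᵢ/(AᵢEᵢ) = 850/(1675×46×10³) + 900/(1950×200×10³) = 1.334×10⁻⁵ mm/N.
Hence P = δ_free / Σ(L/AE) = 4.606/1.334×10⁻⁵ = 345.3 kN (compressive).

P ≈ 345 kN (compressive)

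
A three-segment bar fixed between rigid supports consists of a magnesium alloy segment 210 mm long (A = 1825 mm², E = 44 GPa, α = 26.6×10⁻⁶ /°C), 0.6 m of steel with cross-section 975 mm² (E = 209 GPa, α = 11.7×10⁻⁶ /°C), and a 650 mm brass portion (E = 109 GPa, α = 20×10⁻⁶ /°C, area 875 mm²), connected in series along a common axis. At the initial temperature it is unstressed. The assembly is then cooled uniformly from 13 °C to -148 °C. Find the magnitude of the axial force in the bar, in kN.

With the walls removed the bar would change length by δ_free = Σ αᵢΔT Lᵢ = 26.6×10⁻⁶×161×210 + 11.7×10⁻⁶×161×600 + 20×10⁻⁶×161×650 = 4.123 mm.
Since the ends are fixed, an axial force P builds up, equal in every segment, with P · Σ Lᵢ/(AᵢEᵢ) = δ_free.
The series flexibility is Σ Lᵢ/(AᵢEᵢ) = 210/(1825×44×10³) + 600/(975×209×10³) + 650/(875×109×10³) = 1.237×10⁻⁵ mm/N.
Hence P = δ_free / Σ(L/AE) = 4.123/1.237×10⁻⁵ = 333.1 kN (tensile).

P ≈ 333 kN (tensile)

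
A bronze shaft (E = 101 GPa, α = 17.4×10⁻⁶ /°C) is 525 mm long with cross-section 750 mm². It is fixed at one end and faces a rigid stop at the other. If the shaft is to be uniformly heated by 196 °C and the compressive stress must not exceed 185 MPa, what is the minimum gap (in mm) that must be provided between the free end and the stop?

g ≈ 0.829 mm

Free expansion if unrestrained: δ_free = αΔT L = 17.4×10⁻⁶ × 196 × 525 = 1.79 mm.
At the allowable stress the elastic shortening the wall may impose is σL/E = 185 × 525 / (101×10³) = 0.9616 mm.
The gap must absorb the remainder: g_min = 1.79 − 0.9616 = 0.8288 mm.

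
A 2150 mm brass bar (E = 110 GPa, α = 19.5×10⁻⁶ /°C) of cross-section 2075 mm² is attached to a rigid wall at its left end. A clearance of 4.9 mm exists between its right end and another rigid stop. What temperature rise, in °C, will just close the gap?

The gap closes when αΔT L = 4.9 mm, since the bar is still unstressed at that instant.
ΔT = 4.9 / (19.5×10⁻⁶ × 2150) = 116.9 °C.

ΔT ≈ 117 °C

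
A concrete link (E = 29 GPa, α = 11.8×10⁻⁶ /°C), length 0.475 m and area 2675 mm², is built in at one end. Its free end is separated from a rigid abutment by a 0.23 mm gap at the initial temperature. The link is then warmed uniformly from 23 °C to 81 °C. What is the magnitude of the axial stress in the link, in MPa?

σ ≈ 5.81 MPa (compressive)

If the wall were absent the link would grow by αΔT L = 11.8×10⁻⁶ × 58 × 475 = 0.3251 mm.
The gap closes (δ_free > 0.23 mm) and the wall then resists a further 0.3251 − 0.23 = 0.09509 mm of expansion.
So σ = E(δ_free − g)/L = 29×10³ × 0.09509/475 = 5.805 MPa.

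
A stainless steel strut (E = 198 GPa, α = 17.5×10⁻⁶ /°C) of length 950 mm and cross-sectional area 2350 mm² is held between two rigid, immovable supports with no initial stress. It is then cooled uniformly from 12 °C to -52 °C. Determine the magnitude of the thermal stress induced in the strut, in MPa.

Because both ends are immovable the net strain is zero, and the suppressed thermal strain is αΔT = 17.5×10⁻⁶ × 64 = 1120×10⁻⁶.
The stress required to suppress this strain is σ = Eε = 198×10³ × 1120×10⁻⁶ = 221.8 MPa, tensile since the strut is trying to contract.

σ ≈ 222 MPa (tensile)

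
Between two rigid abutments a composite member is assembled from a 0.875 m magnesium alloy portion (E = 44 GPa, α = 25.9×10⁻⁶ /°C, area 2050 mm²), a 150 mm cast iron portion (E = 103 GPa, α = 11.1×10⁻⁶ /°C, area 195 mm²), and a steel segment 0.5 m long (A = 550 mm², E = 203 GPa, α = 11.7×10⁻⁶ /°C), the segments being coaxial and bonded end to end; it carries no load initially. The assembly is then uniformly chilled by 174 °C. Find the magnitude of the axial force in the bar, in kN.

If the supports were absent, the total length change would be Σ αᵢΔT Lᵢ = 25.9×10⁻⁶×174×875 + 11.1×10⁻⁶×174×150 + 11.7×10⁻⁶×174×500 = 5.251 mm.
The rigid supports impose zero overall length change; the single axial force P common to all segments must satisfy P Σ Lᵢ/(AᵢEᵢ) = δ_free.
Σ Lᵢ/(AᵢEᵢ) = 875/(2050×44×10³) + 150/(195×103×10³) + 500/(550×203×10³) = 2.165×10⁻⁵ mm/N.
Hence P = δ_free / Σ(L/AE) = 5.251/2.165×10⁻⁵ = 242.6 kN (tensile).

P ≈ 243 kN (tensile)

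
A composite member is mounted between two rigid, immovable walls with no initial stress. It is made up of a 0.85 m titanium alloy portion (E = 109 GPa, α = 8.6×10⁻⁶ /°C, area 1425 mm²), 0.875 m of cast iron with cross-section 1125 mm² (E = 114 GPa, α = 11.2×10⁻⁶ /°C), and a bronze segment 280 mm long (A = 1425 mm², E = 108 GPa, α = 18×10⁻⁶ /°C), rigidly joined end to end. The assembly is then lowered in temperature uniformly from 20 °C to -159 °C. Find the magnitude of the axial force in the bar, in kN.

If the supports were absent, the total length change would be Σ αᵢΔT Lᵢ = 8.6×10⁻⁶×179×850 + 11.2×10⁻⁶×179×875 + 18×10⁻⁶×179×280 = 3.965 mm.
The rigid supports impose zero overall length change; the single axial force P common to all segments must satisfy P Σ Lᵢ/(AᵢEᵢ) = δ_free.
The series flexibility is Σ Lᵢ/(AᵢEᵢ) = 850/(1425×109×10³) + 875/(1125×114×10³) + 280/(1425×108×10³) = 1.411×10⁻⁵ mm/N.
So P = 3.965 / 1.411×10⁻⁵ = 280.9 kN, tensile.

P ≈ 281 kN (tensile)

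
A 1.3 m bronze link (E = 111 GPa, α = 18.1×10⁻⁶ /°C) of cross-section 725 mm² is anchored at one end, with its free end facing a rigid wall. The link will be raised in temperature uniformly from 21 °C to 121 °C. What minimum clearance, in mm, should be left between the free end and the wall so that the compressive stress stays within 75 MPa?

Free expansion if unrestrained: δ_free = αΔT L = 18.1×10⁻⁶ × 100 × 1300 = 2.353 mm.
A stress of 75 MPa corresponds to the wall pushing the link back by σL/E = 75×1300/(111×10³) = 0.8784 mm.
The gap must absorb the remainder: g_min = 2.353 − 0.8784 = 1.475 mm.

g ≈ 1.47 mm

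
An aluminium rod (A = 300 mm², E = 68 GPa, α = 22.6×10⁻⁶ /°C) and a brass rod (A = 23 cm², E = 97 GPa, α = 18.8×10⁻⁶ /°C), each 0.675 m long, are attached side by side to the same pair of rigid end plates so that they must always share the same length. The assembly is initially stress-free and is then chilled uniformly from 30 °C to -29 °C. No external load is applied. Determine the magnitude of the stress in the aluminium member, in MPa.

The aluminium has the larger α, so on cooling it would change length more than the brass if both were free. The rigid plates force a common final length, so the aluminium is put into tension and the brass into compression, with equal and opposite forces P (no external load).
Compatibility of the two members (thermal + elastic change equal): (α₁ − α₂)ΔT = P·[1/(A₁E₁) + 1/(A₂E₂)].
|α₁ − α₂|·ΔT = 3.8×10⁻⁶ × 59 = 0.0002242.
1/(A₁E₁) + 1/(A₂E₂) = 1/(300×68×10³) + 1/(2300×97×10³) = 5.35×10⁻⁸ N⁻¹.
So P = 0.0002242 / 5.35×10⁻⁸ = 4.191 kN.
σ_{aluminium} = P/A₁ = 4191/300 = 13.97 MPa, tensile.

σ ≈ 14 MPa (tensile)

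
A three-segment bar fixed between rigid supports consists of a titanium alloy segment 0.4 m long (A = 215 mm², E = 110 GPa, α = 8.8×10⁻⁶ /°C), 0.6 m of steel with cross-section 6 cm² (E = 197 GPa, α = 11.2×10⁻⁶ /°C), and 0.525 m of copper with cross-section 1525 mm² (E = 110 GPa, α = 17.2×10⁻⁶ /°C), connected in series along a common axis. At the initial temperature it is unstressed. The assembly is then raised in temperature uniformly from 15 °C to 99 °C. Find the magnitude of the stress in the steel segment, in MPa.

If the supports were absent, the total length change would be Σ αᵢΔT Lᵢ = 8.8×10⁻⁶×84×400 + 11.2×10⁻⁶×84×600 + 17.2×10⁻⁶×84×525 = 1.619 mm.
Since the ends are fixed, an axial force P builds up, equal in every segment, with P · Σ Lᵢ/(AᵢEᵢ) = δ_free.
Σ Lᵢ/(AᵢEᵢ) = 400/(215×110×10³) + 600/(600×197×10³) + 525/(1525×110×10³) = 2.512×10⁻⁵ mm/N.
So P = 1.619 / 2.512×10⁻⁵ = 64.44 kN, compressive.
σ_{steel} = P / A = 64440 / 600 = 107.4 MPa.

σ ≈ 107 MPa (compressive)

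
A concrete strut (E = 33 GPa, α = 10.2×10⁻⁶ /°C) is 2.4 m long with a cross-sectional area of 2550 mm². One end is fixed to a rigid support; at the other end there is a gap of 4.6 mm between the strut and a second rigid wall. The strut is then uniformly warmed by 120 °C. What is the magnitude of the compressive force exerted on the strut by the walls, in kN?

If the wall were absent the strut would grow by αΔT L = 10.2×10⁻⁶ × 120 × 2400 = 2.938 mm.
Since δ_free = 2.94 mm is less than the 4.6 mm gap, the strut never touches the wall. No axial force develops.

P ≈ 0 kN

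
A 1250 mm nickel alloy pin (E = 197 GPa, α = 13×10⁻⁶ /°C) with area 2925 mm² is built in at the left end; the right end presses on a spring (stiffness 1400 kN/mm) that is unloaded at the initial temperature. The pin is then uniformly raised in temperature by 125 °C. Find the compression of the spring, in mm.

δ ≈ 0.503 mm

Free thermal expansion: δ_free = αΔT L = 13×10⁻⁶ × 125 × 1250 = 2.031 mm.
Let P be the compressive force at the spring. The pin shortens elastically by PL/(AE) and the spring compresses by P/k; together these equal δ_free.
P [ L/(AE) + 1/k ] = δ_free → P [ 1250/(2925×197×10³) + 1/(1400×10³) ] = 2.031.
P = 2.031 / 2.884×10⁻⁶ = 704400 N.
Spring compression = P/k = 704400/(1400×10³) = 0.5032 mm.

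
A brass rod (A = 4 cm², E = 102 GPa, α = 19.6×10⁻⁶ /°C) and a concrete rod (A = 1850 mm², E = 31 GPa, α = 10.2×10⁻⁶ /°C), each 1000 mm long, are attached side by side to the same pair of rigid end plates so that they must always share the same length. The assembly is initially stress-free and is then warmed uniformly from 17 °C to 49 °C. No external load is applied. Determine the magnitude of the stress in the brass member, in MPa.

σ ≈ 17.9 MPa (compressive)

Both members must finish at the same length. With the larger α, the brass tends to over-expand; the plates restrain it, putting the brass in compression and the concrete in tension. With no external load the two internal forces are equal and opposite, magnitude P.
Compatibility of the two members (thermal + elastic change equal): (α₁ − α₂)ΔT = P·[1/(A₁E₁) + 1/(A₂E₂)].
|α₁ − α₂|·ΔT = 9.4×10⁻⁶ × 32 = 0.0003008.
1/(A₁E₁) + 1/(A₂E₂) = 1/(400×102×10³) + 1/(1850×31×10³) = 4.195×10⁻⁸ N⁻¹.
So P = 0.0003008 / 4.195×10⁻⁸ = 7.171 kN.
σ_{brass} = P/A₁ = 7171/400 = 17.93 MPa, compressive.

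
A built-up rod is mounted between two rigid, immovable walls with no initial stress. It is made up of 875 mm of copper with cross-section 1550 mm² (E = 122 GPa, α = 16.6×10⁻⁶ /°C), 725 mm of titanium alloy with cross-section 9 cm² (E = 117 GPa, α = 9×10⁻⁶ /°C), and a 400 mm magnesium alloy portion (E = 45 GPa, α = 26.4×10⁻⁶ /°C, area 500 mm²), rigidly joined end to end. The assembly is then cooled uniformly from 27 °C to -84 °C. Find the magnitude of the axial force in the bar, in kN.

P ≈ 120 kN (tensile)

With the walls removed the bar would change length by δ_free = Σ αᵢΔT Lᵢ = 16.6×10⁻⁶×111×875 + 9×10⁻⁶×111×725 + 26.4×10⁻⁶×111×400 = 3.509 mm.
The rigid supports impose zero overall length change; the single axial force P common to all segments must satisfy P Σ Lᵢ/(AᵢEᵢ) = δ_free.
Σ Lᵢ/(AᵢEᵢ) = 875/(1550×122×10³) + 725/(900×117×10³) + 400/(500×45×10³) = 2.929×10⁻⁵ mm/N.
So P = 3.509 / 2.929×10⁻⁵ = 119.8 kN, tensile.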